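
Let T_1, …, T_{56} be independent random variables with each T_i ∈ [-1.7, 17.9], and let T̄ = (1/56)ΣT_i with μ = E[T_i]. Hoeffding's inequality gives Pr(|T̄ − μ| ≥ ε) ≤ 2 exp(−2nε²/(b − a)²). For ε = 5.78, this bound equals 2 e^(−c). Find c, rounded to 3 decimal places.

c = 2nε²/(b − a)² = 2·56·5.78² / 19.6² = 9.7401.

9.740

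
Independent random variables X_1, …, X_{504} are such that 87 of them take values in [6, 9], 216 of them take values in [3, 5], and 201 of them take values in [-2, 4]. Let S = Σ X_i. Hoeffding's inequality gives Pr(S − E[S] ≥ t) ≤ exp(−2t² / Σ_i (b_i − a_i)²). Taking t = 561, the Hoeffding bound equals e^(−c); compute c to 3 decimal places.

70.859

Σ(b_i − a_i)² = 87·3² + 216·2² + 201·6² = 8883.
c = 2t² / 8883 = 2·561² / 8883 = 70.8592.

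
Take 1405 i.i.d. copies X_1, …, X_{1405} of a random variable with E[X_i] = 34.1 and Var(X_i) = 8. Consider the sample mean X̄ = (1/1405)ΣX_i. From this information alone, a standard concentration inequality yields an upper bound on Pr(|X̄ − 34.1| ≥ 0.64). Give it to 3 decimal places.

With mean and variance of each term known, Chebyshev's inequality bounds the deviation of the sum (or sample mean).
Var(X̄) = Var(X_i)/n = 8/1405 = 0.005694.
Chebyshev: Pr(|X̄ − 34.1| ≥ 0.64) ≤ Var(X̄)/(0.64)² = 8/(1405·0.64²) = 0.0139.

0.014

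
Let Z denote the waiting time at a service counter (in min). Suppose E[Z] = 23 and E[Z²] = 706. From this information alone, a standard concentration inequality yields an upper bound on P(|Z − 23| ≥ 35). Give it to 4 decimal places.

The first two moments determine the variance, so Chebyshev's inequality is the sharpest standard bound available.
Var(Z) = E[Z²] − (E[Z])² = 706 − 529 = 177.
Chebyshev's inequality: P(|Z − μ| ≥ t) ≤ Var(Z)/t² = 177/1225 = 0.1445.

0.1445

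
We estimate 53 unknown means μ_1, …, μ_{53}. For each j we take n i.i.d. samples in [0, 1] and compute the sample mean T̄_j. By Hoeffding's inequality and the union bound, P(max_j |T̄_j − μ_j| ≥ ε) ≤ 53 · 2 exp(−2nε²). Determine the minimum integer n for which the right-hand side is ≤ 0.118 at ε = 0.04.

2126

Need 2·53·exp(−2nε²) ≤ 0.118, i.e. exp(−2nε²) ≤ 0.118/106.
So 2nε² ≥ ln(106/0.118) = 6.800510.
Hence n ≥ 6.800510/(2·0.04²) = 2125.159.
The smallest integer n is 2126.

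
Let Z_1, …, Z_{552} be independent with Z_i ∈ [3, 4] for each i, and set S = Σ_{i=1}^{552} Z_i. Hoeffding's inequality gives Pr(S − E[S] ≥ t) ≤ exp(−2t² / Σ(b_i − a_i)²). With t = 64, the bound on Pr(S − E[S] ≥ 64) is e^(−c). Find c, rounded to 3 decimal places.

14.841

Σ(b_i − a_i)² = 552·(1)² = 552.
c = 2t²/552 = 2·64²/552 = 14.8406.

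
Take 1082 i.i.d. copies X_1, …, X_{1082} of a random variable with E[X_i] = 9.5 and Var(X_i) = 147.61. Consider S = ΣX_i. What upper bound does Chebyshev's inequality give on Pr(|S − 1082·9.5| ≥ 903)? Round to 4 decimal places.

Var(S) = n·Var(X_i) = 1082·147.61 = 159714.02.
Chebyshev: Pr(|S − 1082·9.5| ≥ 903) ≤ Var(S)/903² = 159714.02/815409 = 0.1959.

0.1959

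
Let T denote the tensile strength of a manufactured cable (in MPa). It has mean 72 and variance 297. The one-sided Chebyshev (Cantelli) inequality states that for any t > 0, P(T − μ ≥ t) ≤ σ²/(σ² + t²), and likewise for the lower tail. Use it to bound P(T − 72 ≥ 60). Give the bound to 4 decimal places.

0.0762

Here σ² = 297 and t = 60, so σ² + t² = 3897.
Cantelli's bound: 297/3897 = 0.0762.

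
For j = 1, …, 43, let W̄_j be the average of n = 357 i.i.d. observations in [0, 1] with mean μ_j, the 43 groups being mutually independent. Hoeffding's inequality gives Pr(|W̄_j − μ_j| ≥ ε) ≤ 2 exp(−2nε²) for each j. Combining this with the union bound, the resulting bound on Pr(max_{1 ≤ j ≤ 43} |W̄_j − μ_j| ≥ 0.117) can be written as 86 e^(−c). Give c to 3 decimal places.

9.774

Union bound over the 43 events: Pr(max_{1 ≤ j ≤ 43} |W̄_j − μ_j| ≥ 0.117) ≤ 43·2·exp(−2nε²) = 86 exp(−2·357·0.117²).
So c = 2·357·0.117² = 9.7739.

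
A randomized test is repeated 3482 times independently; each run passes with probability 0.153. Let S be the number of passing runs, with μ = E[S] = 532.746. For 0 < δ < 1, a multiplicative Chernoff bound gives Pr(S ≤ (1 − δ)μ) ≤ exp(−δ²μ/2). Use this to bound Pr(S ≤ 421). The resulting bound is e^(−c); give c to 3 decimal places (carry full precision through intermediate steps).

Write 421 = (1 − δ)μ, so δ = 1 − 421/532.746 = 0.2097547…
Then the exponent is δ²μ/2 = (μ − 421)²/(2μ) = 11.719627.

11.720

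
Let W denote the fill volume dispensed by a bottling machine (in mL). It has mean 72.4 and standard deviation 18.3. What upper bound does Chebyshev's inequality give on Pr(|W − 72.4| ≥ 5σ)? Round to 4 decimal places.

0.0400

Chebyshev: Pr(|W − μ| ≥ t) ≤ Var(W)/t².
Var(W) = σ² = 18.3² = 334.89.
t = 5·18.3 = 91.5.
Bound = 334.89 / 8372.25 = 0.0400.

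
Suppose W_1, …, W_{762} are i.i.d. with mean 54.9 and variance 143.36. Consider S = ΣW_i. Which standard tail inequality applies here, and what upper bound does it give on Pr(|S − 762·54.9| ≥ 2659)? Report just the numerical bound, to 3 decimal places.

With mean and variance of each term known, Chebyshev's inequality bounds the deviation of the sum (or sample mean).
Var(S) = n·Var(W_i) = 762·143.36 = 109240.32.
Chebyshev: Pr(|S − 762·54.9| ≥ 2659) ≤ Var(S)/2659² = 109240.32/7070281 = 0.0155.

0.015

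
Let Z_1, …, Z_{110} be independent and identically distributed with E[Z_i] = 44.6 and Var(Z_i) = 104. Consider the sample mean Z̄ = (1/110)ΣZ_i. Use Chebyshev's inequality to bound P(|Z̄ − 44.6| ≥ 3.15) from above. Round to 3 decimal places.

0.095

Var(Z̄) = Var(Z_i)/n = 104/110 = 0.94545.
Chebyshev: P(|Z̄ − 44.6| ≥ 3.15) ≤ Var(Z̄)/(3.15)² = 104/(110·3.15²) = 0.0953.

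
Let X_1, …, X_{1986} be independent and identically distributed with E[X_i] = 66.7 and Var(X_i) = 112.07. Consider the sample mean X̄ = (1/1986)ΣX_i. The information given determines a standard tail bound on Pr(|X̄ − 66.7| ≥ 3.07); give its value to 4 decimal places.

With mean and variance of each term known, Chebyshev's inequality bounds the deviation of the sum (or sample mean).
Var(X̄) = Var(X_i)/n = 112.07/1986 = 0.05643.
Chebyshev: Pr(|X̄ − 66.7| ≥ 3.07) ≤ Var(X̄)/(3.07)² = 112.07/(1986·3.07²) = 0.0060.

0.0060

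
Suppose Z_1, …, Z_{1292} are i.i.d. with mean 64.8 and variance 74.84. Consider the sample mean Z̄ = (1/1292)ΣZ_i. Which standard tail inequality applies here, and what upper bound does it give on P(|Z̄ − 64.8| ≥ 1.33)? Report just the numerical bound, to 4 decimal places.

0.0327

With mean and variance of each term known, Chebyshev's inequality bounds the deviation of the sum (or sample mean).
Var(Z̄) = Var(Z_i)/n = 74.84/1292 = 0.057926.
Chebyshev: P(|Z̄ − 64.8| ≥ 1.33) ≤ Var(Z̄)/(1.33)² = 74.84/(1292·1.33²) = 0.0327.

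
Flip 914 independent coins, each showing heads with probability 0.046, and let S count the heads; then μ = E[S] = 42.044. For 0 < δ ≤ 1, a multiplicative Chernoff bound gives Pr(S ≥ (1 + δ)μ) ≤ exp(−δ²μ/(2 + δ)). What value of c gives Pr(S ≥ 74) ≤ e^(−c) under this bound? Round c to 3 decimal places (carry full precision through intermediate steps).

Write 74 = (1 + δ)μ, so δ = 74/42.044 − 1 = 0.7600609…
Then the exponent is δ²μ/(2 + δ) = (74 − μ)² / (μ·(2 + δ)) = 8.799989.

8.800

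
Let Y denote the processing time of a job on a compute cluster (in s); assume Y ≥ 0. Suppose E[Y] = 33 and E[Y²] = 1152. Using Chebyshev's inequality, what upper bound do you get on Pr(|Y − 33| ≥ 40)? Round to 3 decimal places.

0.039

Var(Y) = E[Y²] − (E[Y])² = 1152 − 1089 = 63.
Chebyshev's inequality: Pr(|Y − μ| ≥ t) ≤ Var(Y)/t² = 63/1600 = 0.0394.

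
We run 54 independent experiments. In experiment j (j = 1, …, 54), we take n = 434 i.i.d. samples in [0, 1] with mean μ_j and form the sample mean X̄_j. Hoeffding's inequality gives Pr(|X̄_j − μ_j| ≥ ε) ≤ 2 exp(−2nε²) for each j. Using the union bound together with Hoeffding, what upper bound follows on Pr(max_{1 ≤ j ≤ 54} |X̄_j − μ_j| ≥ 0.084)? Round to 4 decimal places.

0.2363

Per-experiment Hoeffding bound: 2·exp(−2·434·0.084²) = 2·exp(−6.12461) = 0.0043767.
Union bound over 54 events: 54·0.0043767 = 0.23634.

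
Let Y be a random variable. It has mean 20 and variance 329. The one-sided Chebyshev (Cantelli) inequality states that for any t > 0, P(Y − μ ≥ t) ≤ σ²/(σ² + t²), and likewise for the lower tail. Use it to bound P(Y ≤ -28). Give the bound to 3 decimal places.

Here σ² = 329 and t = 48, so σ² + t² = 2633.
Cantelli's bound: 329/2633 = 0.1250.

0.125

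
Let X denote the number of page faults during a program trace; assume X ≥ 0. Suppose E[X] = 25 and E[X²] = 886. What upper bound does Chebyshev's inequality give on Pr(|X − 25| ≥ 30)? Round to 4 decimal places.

Var(X) = E[X²] − (E[X])² = 886 − 625 = 261.
Chebyshev's inequality: Pr(|X − μ| ≥ t) ≤ Var(X)/t² = 261/900 = 0.2900.

0.2900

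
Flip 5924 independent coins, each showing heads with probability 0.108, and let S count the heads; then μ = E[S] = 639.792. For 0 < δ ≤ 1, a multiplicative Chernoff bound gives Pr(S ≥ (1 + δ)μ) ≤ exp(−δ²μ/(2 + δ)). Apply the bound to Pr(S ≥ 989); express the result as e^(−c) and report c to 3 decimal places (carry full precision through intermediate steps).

74.869

Write 989 = (1 + δ)μ, so δ = 989/639.792 − 1 = 0.5458149…
Then the exponent is δ²μ/(2 + δ) = (989 − μ)² / (μ·(2 + δ)) = 74.869122.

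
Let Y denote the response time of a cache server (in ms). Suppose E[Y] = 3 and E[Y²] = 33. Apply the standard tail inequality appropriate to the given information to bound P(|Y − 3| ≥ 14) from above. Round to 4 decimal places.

0.1224

The first two moments determine the variance, so Chebyshev's inequality is the sharpest standard bound available.
Var(Y) = E[Y²] − (E[Y])² = 33 − 9 = 24.
Chebyshev's inequality: P(|Y − μ| ≥ t) ≤ Var(Y)/t² = 24/196 = 0.1224.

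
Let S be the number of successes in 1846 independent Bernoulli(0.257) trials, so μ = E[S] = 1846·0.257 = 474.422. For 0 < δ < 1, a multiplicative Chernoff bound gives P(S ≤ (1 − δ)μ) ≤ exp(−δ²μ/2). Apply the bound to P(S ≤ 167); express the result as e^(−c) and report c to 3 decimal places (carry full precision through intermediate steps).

99.604

Write 167 = (1 − δ)μ, so δ = 1 − 167/474.422 = 0.6479927…
Then the exponent is δ²μ/2 = (μ − 167)²/(2μ) = 99.603608.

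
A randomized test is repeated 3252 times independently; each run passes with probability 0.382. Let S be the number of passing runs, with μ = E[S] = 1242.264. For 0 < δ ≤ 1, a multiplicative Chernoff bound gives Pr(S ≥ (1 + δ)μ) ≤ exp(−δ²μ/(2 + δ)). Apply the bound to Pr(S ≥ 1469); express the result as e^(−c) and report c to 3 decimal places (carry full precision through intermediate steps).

18.961

Write 1469 = (1 + δ)μ, so δ = 1469/1242.264 − 1 = 0.1825184…
Then the exponent is δ²μ/(2 + δ) = (1469 − μ)² / (μ·(2 + δ)) = 18.961346.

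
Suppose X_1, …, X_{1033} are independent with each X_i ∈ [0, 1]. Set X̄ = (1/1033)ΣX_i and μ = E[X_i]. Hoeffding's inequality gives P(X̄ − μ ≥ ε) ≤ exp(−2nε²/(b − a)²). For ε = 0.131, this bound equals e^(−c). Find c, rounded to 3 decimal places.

c = 2nε²/(b − a)² = 2·1033·0.131² / 1² = 35.4546.

35.455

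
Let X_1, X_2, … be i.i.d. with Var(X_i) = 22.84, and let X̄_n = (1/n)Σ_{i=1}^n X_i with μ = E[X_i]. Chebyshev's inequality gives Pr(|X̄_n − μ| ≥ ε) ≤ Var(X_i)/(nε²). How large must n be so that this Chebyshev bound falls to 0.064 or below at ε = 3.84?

25

Require 22.84/(n·3.84²) ≤ 0.064, i.e. n ≥ 22.84/(0.064·3.84²) = 24.202.
The smallest integer n is 25.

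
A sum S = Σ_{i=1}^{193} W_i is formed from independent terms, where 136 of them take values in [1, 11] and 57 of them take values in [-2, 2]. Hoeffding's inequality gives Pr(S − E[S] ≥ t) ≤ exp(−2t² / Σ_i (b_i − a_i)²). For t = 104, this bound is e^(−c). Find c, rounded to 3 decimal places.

Σ(b_i − a_i)² = 136·10² + 57·4² = 14512.
c = 2t² / 14512 = 2·104² / 14512 = 1.4906.

1.491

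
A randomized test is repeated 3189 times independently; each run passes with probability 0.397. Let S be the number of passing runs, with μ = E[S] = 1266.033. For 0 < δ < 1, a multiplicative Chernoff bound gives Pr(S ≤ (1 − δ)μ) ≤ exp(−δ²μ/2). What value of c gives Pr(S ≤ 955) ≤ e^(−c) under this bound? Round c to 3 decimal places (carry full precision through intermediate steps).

38.207

Write 955 = (1 − δ)μ, so δ = 1 − 955/1266.033 = 0.2456753…
Then the exponent is δ²μ/2 = (μ − 955)²/(2μ) = 38.206558.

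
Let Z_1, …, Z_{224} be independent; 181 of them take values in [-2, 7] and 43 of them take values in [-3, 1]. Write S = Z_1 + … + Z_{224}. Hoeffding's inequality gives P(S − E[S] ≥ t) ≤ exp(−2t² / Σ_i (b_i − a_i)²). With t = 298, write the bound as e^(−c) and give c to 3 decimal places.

11.571

Σ(b_i − a_i)² = 181·9² + 43·4² = 15349.
c = 2t² / 15349 = 2·298² / 15349 = 11.5713.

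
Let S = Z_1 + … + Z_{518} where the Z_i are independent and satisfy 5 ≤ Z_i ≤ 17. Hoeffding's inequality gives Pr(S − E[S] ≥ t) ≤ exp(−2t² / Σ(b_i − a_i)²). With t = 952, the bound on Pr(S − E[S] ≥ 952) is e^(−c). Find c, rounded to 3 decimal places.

Σ(b_i − a_i)² = 518·(12)² = 74592.
c = 2t²/74592 = 2·952²/74592 = 24.3003.

24.300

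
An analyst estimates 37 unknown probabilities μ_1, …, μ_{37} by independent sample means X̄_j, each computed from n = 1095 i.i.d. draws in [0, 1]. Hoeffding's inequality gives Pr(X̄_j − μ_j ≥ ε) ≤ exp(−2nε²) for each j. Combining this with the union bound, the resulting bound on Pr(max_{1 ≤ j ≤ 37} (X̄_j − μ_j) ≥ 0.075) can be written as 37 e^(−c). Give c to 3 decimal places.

Union bound over the 37 events: Pr(max_{1 ≤ j ≤ 37} (X̄_j − μ_j) ≥ 0.075) ≤ 37·exp(−2nε²) = 37 exp(−2·1095·0.075²).
So c = 2·1095·0.075² = 12.3187.

12.319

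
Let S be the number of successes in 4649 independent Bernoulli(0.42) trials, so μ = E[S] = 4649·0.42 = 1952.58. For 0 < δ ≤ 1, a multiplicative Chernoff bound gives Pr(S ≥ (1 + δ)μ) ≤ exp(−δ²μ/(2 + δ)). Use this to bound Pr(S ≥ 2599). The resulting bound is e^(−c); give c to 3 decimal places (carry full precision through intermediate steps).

91.805

Write 2599 = (1 + δ)μ, so δ = 2599/1952.58 − 1 = 0.3310594…
Then the exponent is δ²μ/(2 + δ) = (2599 − μ)² / (μ·(2 + δ)) = 91.805223.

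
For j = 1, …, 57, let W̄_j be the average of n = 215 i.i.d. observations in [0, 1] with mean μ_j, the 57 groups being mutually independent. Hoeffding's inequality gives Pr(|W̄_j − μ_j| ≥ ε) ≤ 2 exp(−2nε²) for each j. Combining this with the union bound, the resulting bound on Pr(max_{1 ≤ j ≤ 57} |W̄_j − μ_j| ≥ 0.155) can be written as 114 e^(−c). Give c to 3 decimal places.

Union bound over the 57 events: Pr(max_{1 ≤ j ≤ 57} |W̄_j − μ_j| ≥ 0.155) ≤ 57·2·exp(−2nε²) = 114 exp(−2·215·0.155²).
So c = 2·215·0.155² = 10.3308.

10.331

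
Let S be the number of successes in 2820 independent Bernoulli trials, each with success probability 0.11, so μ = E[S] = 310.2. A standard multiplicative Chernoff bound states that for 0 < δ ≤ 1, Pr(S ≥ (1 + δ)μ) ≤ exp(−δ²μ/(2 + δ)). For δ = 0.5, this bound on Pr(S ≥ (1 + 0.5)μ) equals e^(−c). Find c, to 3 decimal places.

31.020

c = δ²μ/(2 + δ) = 0.5²·310.2/(2 + 0.5) = 31.0200.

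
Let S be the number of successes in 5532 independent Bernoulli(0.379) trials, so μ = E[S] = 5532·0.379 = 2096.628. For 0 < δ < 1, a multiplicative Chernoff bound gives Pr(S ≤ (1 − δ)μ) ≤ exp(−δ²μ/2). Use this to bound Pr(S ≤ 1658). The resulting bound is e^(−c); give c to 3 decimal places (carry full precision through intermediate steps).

Write 1658 = (1 − δ)μ, so δ = 1 − 1658/2096.628 = 0.2092064…
Then the exponent is δ²μ/2 = (μ − 1658)²/(2μ) = 45.881893.

45.882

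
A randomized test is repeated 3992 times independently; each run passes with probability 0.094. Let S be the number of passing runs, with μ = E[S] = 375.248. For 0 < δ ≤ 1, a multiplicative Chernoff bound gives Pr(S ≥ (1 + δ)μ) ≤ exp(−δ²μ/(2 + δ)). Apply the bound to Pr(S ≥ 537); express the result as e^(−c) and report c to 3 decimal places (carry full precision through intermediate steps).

28.680

Write 537 = (1 + δ)μ, so δ = 537/375.248 − 1 = 0.4310536…
Then the exponent is δ²μ/(2 + δ) = (537 − μ)² / (μ·(2 + δ)) = 28.680479.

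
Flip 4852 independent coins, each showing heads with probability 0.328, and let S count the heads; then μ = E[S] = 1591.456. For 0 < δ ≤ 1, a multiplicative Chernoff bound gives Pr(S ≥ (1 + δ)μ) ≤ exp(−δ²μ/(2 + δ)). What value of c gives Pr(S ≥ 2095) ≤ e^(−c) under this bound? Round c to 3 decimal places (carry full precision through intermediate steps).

Write 2095 = (1 + δ)μ, so δ = 2095/1591.456 − 1 = 0.3164046…
Then the exponent is δ²μ/(2 + δ) = (2095 − μ)² / (μ·(2 + δ)) = 68.780574.

68.781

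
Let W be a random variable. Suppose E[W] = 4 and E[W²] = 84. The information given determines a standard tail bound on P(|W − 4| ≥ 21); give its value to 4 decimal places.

The first two moments determine the variance, so Chebyshev's inequality is the sharpest standard bound available.
Var(W) = E[W²] − (E[W])² = 84 − 16 = 68.
Chebyshev's inequality: P(|W − μ| ≥ t) ≤ Var(W)/t² = 68/441 = 0.1542.

0.1542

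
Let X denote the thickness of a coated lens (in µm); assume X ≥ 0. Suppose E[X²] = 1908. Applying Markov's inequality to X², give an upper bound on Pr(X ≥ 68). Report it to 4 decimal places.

0.4126

Since X ≥ 0, the event {X ≥ 68} is the same as {X² ≥ 4624}.
Markov's inequality applied to X² gives Pr(X² ≥ 4624) ≤ E[X²]/4624 = 1908/4624 = 0.4126.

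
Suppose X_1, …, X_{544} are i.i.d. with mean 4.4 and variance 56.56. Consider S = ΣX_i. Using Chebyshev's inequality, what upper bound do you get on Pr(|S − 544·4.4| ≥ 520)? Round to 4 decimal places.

0.1138

Var(S) = n·Var(X_i) = 544·56.56 = 30768.64.
Chebyshev: Pr(|S − 544·4.4| ≥ 520) ≤ Var(S)/520² = 30768.64/270400 = 0.1138.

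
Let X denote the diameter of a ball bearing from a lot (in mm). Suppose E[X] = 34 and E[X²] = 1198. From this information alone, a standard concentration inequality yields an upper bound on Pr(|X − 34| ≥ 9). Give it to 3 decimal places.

0.519

The first two moments determine the variance, so Chebyshev's inequality is the sharpest standard bound available.
Var(X) = E[X²] − (E[X])² = 1198 − 1156 = 42.
Chebyshev's inequality: Pr(|X − μ| ≥ t) ≤ Var(X)/t² = 42/81 = 0.5185.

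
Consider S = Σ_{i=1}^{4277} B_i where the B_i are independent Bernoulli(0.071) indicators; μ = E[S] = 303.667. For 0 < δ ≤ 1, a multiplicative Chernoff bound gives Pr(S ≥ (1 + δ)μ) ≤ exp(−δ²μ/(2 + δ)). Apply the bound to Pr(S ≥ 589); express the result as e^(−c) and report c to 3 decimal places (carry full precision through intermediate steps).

91.204

Write 589 = (1 + δ)μ, so δ = 589/303.667 − 1 = 0.9396247…
Then the exponent is δ²μ/(2 + δ) = (589 − μ)² / (μ·(2 + δ)) = 91.204134.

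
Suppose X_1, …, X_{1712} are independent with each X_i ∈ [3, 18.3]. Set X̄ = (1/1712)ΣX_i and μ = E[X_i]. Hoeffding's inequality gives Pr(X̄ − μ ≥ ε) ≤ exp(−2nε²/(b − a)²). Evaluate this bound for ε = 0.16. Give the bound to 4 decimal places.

0.6877

Exponent: 2nε²/(b − a)² = 2·1712·0.16² / 15.3² = 0.37445.
Bound = exp(−0.37445) = 0.68767.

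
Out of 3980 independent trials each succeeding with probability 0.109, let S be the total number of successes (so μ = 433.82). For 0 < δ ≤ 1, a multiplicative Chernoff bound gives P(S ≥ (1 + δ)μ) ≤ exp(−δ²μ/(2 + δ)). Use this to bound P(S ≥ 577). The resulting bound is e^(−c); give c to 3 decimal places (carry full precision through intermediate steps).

20.281

Write 577 = (1 + δ)μ, so δ = 577/433.82 − 1 = 0.3300447…
Then the exponent is δ²μ/(2 + δ) = (577 − μ)² / (μ·(2 + δ)) = 20.281071.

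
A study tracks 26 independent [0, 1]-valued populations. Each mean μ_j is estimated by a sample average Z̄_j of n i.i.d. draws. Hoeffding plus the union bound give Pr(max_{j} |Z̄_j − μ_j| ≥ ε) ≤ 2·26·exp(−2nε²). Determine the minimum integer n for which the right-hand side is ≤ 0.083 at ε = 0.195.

85

Need 2·26·exp(−2nε²) ≤ 0.083, i.e. exp(−2nε²) ≤ 0.083/52.
So 2nε² ≥ ln(52/0.083) = 6.440158.
Hence n ≥ 6.440158/(2·0.195²) = 84.683.
The smallest integer n is 85.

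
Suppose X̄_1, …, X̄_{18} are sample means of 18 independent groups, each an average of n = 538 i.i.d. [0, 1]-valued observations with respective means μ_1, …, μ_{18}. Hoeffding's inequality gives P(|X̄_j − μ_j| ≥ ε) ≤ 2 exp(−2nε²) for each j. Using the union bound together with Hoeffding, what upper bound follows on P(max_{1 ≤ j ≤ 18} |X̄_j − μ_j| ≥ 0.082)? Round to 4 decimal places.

0.0260

Per-experiment Hoeffding bound: 2·exp(−2·538·0.082²) = 2·exp(−7.23502) = 0.0014418.
Union bound over 18 events: 18·0.0014418 = 0.02595.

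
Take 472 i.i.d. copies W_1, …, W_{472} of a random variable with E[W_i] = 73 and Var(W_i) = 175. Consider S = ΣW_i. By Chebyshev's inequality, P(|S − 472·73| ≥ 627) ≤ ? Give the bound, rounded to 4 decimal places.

0.2101

Var(S) = n·Var(W_i) = 472·175 = 82600.
Chebyshev: P(|S − 472·73| ≥ 627) ≤ Var(S)/627² = 82600/393129 = 0.2101.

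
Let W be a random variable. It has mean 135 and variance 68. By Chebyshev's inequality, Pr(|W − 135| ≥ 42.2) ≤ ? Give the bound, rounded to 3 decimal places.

Chebyshev: Pr(|W − μ| ≥ t) ≤ Var(W)/t².
Bound = 68 / 1780.84 = 0.0382.

0.038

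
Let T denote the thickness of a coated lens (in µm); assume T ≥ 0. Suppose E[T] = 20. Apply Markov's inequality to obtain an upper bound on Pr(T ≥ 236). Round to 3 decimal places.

0.085

Markov's inequality: for a non-negative random variable, Pr(T ≥ a) ≤ E[T]/a.
Here E[T] = 20 and a = 236, so the bound is 20/236 = 0.0847.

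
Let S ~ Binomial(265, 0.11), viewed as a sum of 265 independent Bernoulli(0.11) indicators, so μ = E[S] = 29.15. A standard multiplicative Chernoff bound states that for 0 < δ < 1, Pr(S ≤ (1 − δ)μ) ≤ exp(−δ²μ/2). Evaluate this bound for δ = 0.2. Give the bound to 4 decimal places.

0.5582

Exponent = δ²μ/2 = 0.2²·29.15/2 = 0.5830.
Bound = exp(−0.5830) = 0.55822.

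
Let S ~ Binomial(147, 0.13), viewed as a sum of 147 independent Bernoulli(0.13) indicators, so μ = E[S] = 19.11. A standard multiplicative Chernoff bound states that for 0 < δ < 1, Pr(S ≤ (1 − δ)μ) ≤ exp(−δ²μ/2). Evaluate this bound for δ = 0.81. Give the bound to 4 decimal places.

Exponent = δ²μ/2 = 0.81²·19.11/2 = 6.2690.
Bound = exp(−6.2690) = 0.00189.

0.0019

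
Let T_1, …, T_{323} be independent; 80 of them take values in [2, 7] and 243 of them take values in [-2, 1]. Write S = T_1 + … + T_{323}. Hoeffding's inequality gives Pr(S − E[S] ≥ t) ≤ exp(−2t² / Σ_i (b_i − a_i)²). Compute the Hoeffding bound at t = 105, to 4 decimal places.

Σ(b_i − a_i)² = 80·5² + 243·3² = 4187.
Exponent = 2·105² / 4187 = 5.26630.
Bound = exp(−5.26630) = 0.00516.

0.0052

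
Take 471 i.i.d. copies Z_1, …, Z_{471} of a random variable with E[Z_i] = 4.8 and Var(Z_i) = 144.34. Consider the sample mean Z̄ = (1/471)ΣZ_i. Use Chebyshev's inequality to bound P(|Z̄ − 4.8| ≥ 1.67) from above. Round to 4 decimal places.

Var(Z̄) = Var(Z_i)/n = 144.34/471 = 0.30645.
Chebyshev: P(|Z̄ − 4.8| ≥ 1.67) ≤ Var(Z̄)/(1.67)² = 144.34/(471·1.67²) = 0.1099.

0.1099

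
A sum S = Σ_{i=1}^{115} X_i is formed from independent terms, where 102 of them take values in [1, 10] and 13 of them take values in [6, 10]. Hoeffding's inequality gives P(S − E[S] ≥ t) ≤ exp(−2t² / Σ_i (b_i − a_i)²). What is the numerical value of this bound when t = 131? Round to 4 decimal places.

0.0174

Σ(b_i − a_i)² = 102·9² + 13·4² = 8470.
Exponent = 2·131² / 8470 = 4.05218.
Bound = exp(−4.05218) = 0.01738.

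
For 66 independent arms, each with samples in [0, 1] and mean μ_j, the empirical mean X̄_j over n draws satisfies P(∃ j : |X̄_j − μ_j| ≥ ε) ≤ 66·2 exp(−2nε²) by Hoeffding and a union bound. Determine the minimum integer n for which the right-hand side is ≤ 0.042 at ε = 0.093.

466

Need 2·66·exp(−2nε²) ≤ 0.042, i.e. exp(−2nε²) ≤ 0.042/132.
So 2nε² ≥ ln(132/0.042) = 8.052888.
Hence n ≥ 8.052888/(2·0.093²) = 465.539.
The smallest integer n is 466.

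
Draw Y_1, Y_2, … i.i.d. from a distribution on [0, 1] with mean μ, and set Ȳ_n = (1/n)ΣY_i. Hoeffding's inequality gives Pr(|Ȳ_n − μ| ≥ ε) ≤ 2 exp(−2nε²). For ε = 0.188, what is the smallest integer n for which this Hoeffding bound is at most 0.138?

Require 2·exp(−2nε²) ≤ 0.138, i.e. 2nε² ≥ ln(2/0.138) = 2.673649.
So n ≥ 2.673649 / (2·0.188²) = 37.823.
The smallest integer n is 38.

38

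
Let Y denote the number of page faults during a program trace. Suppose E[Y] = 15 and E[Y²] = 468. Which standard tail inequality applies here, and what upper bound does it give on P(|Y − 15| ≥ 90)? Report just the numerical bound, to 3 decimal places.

0.030

The first two moments determine the variance, so Chebyshev's inequality is the sharpest standard bound available.
Var(Y) = E[Y²] − (E[Y])² = 468 − 225 = 243.
Chebyshev's inequality: P(|Y − μ| ≥ t) ≤ Var(Y)/t² = 243/8100 = 0.0300.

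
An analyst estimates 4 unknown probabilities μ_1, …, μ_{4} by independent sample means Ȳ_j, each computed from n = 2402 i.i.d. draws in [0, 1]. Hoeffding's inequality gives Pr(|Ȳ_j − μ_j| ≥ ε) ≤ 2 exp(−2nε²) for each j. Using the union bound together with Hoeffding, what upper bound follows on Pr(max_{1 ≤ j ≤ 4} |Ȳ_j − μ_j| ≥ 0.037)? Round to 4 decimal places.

0.0111

Per-experiment Hoeffding bound: 2·exp(−2·2402·0.037²) = 2·exp(−6.57668) = 0.0027849.
Union bound over 4 events: 4·0.0027849 = 0.01114.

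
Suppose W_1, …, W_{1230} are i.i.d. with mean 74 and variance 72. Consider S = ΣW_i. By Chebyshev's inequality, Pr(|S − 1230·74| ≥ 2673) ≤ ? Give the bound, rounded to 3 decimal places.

0.012

Var(S) = n·Var(W_i) = 1230·72 = 88560.
Chebyshev: Pr(|S − 1230·74| ≥ 2673) ≤ Var(S)/2673² = 88560/7144929 = 0.0124.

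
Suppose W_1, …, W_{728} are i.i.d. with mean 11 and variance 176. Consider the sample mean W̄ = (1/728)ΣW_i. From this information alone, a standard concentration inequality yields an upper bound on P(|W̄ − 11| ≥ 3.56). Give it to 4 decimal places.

With mean and variance of each term known, Chebyshev's inequality bounds the deviation of the sum (or sample mean).
Var(W̄) = Var(W_i)/n = 176/728 = 0.24176.
Chebyshev: P(|W̄ − 11| ≥ 3.56) ≤ Var(W̄)/(3.56)² = 176/(728·3.56²) = 0.0191.

0.0191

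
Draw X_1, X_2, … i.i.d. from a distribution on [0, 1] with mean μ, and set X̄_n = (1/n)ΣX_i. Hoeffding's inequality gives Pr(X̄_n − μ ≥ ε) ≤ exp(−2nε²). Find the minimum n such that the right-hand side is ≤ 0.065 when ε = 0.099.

140

Require exp(−2nε²) ≤ 0.065, i.e. 2nε² ≥ ln(1/0.065) = 2.733368.
So n ≥ 2.733368 / (2·0.099²) = 139.443.
The smallest integer n is 140.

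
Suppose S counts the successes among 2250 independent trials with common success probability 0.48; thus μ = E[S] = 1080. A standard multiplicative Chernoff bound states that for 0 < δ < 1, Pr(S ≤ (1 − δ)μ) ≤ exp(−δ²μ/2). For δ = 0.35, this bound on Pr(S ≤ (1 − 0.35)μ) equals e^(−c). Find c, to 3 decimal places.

66.150

c = δ²μ/2 = 0.35²·1080/2 = 66.1500.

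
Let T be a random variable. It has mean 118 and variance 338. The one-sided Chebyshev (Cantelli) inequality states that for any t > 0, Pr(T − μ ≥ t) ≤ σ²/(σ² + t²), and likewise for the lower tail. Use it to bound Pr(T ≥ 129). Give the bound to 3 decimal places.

Here σ² = 338 and t = 11, so σ² + t² = 459.
Cantelli's bound: 338/459 = 0.7364.

0.736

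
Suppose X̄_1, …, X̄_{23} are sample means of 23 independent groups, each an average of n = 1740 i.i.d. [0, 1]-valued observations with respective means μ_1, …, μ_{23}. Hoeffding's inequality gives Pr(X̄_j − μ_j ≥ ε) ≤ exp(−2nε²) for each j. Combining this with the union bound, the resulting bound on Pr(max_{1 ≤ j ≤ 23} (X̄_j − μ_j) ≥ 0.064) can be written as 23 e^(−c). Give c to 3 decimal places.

14.254

Union bound over the 23 events: Pr(max_{1 ≤ j ≤ 23} (X̄_j − μ_j) ≥ 0.064) ≤ 23·exp(−2nε²) = 23 exp(−2·1740·0.064²).
So c = 2·1740·0.064² = 14.2541.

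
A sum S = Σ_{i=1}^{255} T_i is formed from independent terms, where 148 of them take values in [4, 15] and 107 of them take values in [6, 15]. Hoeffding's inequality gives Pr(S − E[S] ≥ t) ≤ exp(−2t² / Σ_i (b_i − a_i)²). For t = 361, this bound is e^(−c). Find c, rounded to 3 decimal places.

9.808

Σ(b_i − a_i)² = 148·11² + 107·9² = 26575.
c = 2t² / 26575 = 2·361² / 26575 = 9.8078.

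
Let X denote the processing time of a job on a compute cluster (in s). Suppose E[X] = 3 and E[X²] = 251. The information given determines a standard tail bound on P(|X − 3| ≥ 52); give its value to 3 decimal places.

The first two moments determine the variance, so Chebyshev's inequality is the sharpest standard bound available.
Var(X) = E[X²] − (E[X])² = 251 − 9 = 242.
Chebyshev's inequality: P(|X − μ| ≥ t) ≤ Var(X)/t² = 242/2704 = 0.0895.

0.089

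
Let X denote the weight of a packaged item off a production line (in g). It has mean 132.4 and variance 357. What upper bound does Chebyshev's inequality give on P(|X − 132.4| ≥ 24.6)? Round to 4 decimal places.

Chebyshev: P(|X − μ| ≥ t) ≤ Var(X)/t².
Bound = 357 / 605.16 = 0.5899.

0.5899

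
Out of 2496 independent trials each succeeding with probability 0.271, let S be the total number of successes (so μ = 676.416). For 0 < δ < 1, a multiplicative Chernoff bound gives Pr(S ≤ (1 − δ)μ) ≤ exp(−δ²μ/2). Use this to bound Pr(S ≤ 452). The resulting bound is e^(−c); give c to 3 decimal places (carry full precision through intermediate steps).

Write 452 = (1 − δ)μ, so δ = 1 − 452/676.416 = 0.3317722…
Then the exponent is δ²μ/2 = (μ − 452)²/(2μ) = 37.227491.

37.227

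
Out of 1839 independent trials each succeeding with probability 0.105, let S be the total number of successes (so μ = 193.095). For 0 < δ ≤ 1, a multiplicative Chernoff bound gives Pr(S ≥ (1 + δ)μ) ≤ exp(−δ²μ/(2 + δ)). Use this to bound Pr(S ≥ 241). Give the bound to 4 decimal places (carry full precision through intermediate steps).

Write 241 = (1 + δ)μ, so δ = 241/193.095 − 1 = 0.2480903…
Then the exponent is δ²μ/(2 + δ) = (241 − μ)² / (μ·(2 + δ)) = 5.286606.
Bound = exp(−5.286606) = 0.00506.

0.0051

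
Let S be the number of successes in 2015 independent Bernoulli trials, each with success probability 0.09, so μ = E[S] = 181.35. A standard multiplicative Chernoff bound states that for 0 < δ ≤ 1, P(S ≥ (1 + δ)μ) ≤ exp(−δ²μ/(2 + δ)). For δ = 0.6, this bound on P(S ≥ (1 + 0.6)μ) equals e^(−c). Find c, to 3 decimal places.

c = δ²μ/(2 + δ) = 0.6²·181.35/(2 + 0.6) = 25.1100.

25.110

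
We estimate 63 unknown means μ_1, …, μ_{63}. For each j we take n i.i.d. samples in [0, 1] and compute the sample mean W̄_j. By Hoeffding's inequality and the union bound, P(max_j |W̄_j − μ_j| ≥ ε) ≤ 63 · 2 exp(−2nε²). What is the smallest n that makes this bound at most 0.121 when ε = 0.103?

Need 2·63·exp(−2nε²) ≤ 0.121, i.e. exp(−2nε²) ≤ 0.121/126.
So 2nε² ≥ ln(126/0.121) = 6.948247.
Hence n ≥ 6.948247/(2·0.103²) = 327.469.
The smallest integer n is 328.

328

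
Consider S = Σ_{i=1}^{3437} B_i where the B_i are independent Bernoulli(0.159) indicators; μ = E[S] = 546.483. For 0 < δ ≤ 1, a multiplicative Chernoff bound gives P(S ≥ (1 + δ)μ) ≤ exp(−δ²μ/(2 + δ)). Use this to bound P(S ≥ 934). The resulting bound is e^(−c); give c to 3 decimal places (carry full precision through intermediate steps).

101.433

Write 934 = (1 + δ)μ, so δ = 934/546.483 − 1 = 0.7091108…
Then the exponent is δ²μ/(2 + δ) = (934 − μ)² / (μ·(2 + δ)) = 101.432725.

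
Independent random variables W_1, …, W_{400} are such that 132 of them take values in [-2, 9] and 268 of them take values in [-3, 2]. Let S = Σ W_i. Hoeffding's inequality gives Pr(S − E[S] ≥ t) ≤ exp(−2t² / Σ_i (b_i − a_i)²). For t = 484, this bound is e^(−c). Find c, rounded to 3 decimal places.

Σ(b_i − a_i)² = 132·11² + 268·5² = 22672.
c = 2t² / 22672 = 2·484² / 22672 = 20.6648.

20.665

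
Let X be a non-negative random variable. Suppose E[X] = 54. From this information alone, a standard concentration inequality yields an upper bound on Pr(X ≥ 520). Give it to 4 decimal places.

0.1038

Only the mean of a non-negative variable is known, so Markov's inequality is the applicable tail bound.
Markov's inequality: for a non-negative random variable, Pr(X ≥ a) ≤ E[X]/a.
Here E[X] = 54 and a = 520, so the bound is 54/520 = 0.1038.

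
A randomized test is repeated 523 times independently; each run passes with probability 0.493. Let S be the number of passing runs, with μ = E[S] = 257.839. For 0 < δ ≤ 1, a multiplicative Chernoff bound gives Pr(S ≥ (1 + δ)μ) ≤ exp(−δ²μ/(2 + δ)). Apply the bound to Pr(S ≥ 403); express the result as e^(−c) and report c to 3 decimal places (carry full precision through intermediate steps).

31.886

Write 403 = (1 + δ)μ, so δ = 403/257.839 − 1 = 0.5629909…
Then the exponent is δ²μ/(2 + δ) = (403 − μ)² / (μ·(2 + δ)) = 31.886308.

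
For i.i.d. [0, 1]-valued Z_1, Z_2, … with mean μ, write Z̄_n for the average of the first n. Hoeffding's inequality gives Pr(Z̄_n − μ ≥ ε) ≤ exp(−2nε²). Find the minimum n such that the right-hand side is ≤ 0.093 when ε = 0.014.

6060

Require exp(−2nε²) ≤ 0.093, i.e. 2nε² ≥ ln(1/0.093) = 2.375156.
So n ≥ 2.375156 / (2·0.014²) = 6059.071.
The smallest integer n is 6060.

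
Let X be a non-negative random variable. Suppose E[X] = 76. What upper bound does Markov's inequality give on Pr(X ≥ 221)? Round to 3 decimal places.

Markov's inequality: for a non-negative random variable, Pr(X ≥ a) ≤ E[X]/a.
Here E[X] = 76 and a = 221, so the bound is 76/221 = 0.3439.

0.344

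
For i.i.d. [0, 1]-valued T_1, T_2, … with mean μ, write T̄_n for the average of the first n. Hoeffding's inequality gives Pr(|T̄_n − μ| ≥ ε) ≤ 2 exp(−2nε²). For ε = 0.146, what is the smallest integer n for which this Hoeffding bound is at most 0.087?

Require 2·exp(−2nε²) ≤ 0.087, i.e. 2nε² ≥ ln(2/0.087) = 3.134994.
So n ≥ 3.134994 / (2·0.146²) = 73.536.
The smallest integer n is 74.

74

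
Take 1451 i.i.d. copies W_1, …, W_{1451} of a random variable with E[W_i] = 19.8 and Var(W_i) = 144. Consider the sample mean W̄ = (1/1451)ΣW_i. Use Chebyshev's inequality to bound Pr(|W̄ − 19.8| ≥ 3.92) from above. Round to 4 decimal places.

0.0065

Var(W̄) = Var(W_i)/n = 144/1451 = 0.099242.
Chebyshev: Pr(|W̄ − 19.8| ≥ 3.92) ≤ Var(W̄)/(3.92)² = 144/(1451·3.92²) = 0.0065.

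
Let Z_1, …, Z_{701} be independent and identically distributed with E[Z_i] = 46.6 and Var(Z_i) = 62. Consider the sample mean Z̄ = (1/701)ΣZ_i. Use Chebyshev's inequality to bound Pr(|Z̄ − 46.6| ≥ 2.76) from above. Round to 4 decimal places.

Var(Z̄) = Var(Z_i)/n = 62/701 = 0.088445.
Chebyshev: Pr(|Z̄ − 46.6| ≥ 2.76) ≤ Var(Z̄)/(2.76)² = 62/(701·2.76²) = 0.0116.

0.0116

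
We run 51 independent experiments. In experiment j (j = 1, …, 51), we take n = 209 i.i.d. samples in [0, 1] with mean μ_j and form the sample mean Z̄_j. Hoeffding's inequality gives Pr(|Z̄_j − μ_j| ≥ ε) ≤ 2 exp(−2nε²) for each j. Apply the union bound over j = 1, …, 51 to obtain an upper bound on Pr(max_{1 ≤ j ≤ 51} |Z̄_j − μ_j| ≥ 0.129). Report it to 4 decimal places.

Per-experiment Hoeffding bound: 2·exp(−2·209·0.129²) = 2·exp(−6.95594) = 0.0019059.
Union bound over 51 events: 51·0.0019059 = 0.09720.

0.0972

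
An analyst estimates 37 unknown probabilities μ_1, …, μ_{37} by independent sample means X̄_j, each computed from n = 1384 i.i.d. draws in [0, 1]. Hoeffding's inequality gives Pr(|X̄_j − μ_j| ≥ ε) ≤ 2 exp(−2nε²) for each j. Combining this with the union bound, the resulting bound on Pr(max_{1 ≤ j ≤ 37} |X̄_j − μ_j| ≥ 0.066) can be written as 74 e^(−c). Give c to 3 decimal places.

Union bound over the 37 events: Pr(max_{1 ≤ j ≤ 37} |X̄_j − μ_j| ≥ 0.066) ≤ 37·2·exp(−2nε²) = 74 exp(−2·1384·0.066²).
So c = 2·1384·0.066² = 12.0574.

12.057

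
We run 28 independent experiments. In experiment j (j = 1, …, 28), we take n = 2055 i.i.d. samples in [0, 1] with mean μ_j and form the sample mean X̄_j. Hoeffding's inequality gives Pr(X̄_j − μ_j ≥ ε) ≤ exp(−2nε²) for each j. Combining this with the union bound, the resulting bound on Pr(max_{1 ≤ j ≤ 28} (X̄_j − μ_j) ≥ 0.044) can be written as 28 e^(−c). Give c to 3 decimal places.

Union bound over the 28 events: Pr(max_{1 ≤ j ≤ 28} (X̄_j − μ_j) ≥ 0.044) ≤ 28·exp(−2nε²) = 28 exp(−2·2055·0.044²).
So c = 2·2055·0.044² = 7.9570.

7.957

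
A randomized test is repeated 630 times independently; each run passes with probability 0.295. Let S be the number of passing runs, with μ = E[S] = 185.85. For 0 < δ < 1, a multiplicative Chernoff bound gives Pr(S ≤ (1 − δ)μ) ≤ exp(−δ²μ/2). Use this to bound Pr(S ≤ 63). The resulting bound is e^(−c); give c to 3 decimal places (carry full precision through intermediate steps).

Write 63 = (1 − δ)μ, so δ = 1 − 63/185.85 = 0.6610169…
Then the exponent is δ²μ/2 = (μ − 63)²/(2μ) = 40.602966.

40.603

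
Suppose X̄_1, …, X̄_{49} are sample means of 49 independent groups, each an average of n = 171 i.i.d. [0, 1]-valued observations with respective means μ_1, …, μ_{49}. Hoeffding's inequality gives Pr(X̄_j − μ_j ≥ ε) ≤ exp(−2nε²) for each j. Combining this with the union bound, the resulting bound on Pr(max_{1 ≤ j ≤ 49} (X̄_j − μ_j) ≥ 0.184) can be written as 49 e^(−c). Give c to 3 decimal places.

11.579

Union bound over the 49 events: Pr(max_{1 ≤ j ≤ 49} (X̄_j − μ_j) ≥ 0.184) ≤ 49·exp(−2nε²) = 49 exp(−2·171·0.184²).
So c = 2·171·0.184² = 11.5788.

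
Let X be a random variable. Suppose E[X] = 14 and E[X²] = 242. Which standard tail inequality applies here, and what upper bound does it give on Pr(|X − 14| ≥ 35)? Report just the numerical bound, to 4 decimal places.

The first two moments determine the variance, so Chebyshev's inequality is the sharpest standard bound available.
Var(X) = E[X²] − (E[X])² = 242 − 196 = 46.
Chebyshev's inequality: Pr(|X − μ| ≥ t) ≤ Var(X)/t² = 46/1225 = 0.0376.

0.0376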